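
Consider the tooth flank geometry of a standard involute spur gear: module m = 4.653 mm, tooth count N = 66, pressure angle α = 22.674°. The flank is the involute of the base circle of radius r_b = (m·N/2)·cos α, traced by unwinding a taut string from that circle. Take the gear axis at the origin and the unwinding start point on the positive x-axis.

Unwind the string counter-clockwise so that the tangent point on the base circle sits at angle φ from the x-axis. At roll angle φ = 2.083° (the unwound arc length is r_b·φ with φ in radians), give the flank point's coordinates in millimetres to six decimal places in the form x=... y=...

x=141.775275 y=0.002269

pitch radius r_p = m·N/2 = 4.653·66/2 = 153.549000
base radius r_b = r_p·cos α = 153.549000·cos 22.674° = 141.681676
roll angle φ = 2.083° = 0.03635521 rad
x = r_b·(cos φ + φ·sin φ) = 141.681676·(0.99933922 + 0.03635521·0.03634720) = 141.775275
y = r_b·(sin φ − φ·cos φ) = 141.681676·(0.03634720 − 0.03635521·0.99933922) = 0.002269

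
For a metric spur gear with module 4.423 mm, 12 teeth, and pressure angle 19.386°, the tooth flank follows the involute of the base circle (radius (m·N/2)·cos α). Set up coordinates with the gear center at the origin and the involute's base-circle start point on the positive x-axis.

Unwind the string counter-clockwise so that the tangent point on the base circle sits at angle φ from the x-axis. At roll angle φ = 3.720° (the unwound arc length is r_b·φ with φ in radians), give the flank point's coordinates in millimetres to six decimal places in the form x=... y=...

pitch radius r_p = m·N/2 = 4.423·12/2 = 26.538000
base radius r_b = r_p·cos α = 26.538000·cos 19.386° = 25.033396
roll angle φ = 3.720° = 0.06492625 rad
x = r_b·(cos φ + φ·sin φ) = 25.033396·(0.99789303 + 0.06492625·0.06488064) = 25.086104
y = r_b·(sin φ − φ·cos φ) = 25.033396·(0.06488064 − 0.06492625·0.99789303) = 0.002283

x=25.086104 y=0.002283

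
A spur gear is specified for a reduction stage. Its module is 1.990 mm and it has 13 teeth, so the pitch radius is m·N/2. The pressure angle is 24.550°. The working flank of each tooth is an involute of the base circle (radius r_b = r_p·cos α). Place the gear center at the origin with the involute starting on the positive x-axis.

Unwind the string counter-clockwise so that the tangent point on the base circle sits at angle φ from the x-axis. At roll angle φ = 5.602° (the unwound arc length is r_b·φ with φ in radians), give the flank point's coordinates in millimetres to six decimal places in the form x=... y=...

x=11.821767 y=0.003662

pitch radius r_p = m·N/2 = 1.990·13/2 = 12.935000
base radius r_b = r_p·cos α = 12.935000·cos 24.550° = 11.765664
roll angle φ = 5.602° = 0.09777334 rad
x = r_b·(cos φ + φ·sin φ) = 11.765664·(0.99522399 + 0.09777334·0.09761764) = 11.821767
y = r_b·(sin φ − φ·cos φ) = 11.765664·(0.09761764 − 0.09777334·0.99522399) = 0.003662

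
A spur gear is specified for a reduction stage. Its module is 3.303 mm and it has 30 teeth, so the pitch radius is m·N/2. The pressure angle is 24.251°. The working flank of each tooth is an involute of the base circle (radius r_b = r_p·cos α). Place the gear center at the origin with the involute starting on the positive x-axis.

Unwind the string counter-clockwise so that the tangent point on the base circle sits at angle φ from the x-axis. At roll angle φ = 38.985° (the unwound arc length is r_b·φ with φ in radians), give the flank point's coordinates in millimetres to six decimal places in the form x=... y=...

x=54.450156 y=4.527309

pitch radius r_p = m·N/2 = 3.303·30/2 = 49.545000
base radius r_b = r_p·cos α = 49.545000·cos 24.251° = 45.172895
roll angle φ = 38.985° = 0.68041661 rad
x = r_b·(cos φ + φ·sin φ) = 45.172895·(0.77731069 + 0.68041661·0.62911691) = 54.450156
y = r_b·(sin φ − φ·cos φ) = 45.172895·(0.62911691 − 0.68041661·0.77731069) = 4.527309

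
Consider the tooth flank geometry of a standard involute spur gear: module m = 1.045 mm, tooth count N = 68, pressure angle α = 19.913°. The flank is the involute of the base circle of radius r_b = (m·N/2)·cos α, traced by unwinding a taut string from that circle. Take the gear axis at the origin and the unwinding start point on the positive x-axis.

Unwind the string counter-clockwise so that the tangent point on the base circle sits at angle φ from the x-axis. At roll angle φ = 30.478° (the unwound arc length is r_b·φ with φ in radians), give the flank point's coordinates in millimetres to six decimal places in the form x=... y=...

x=37.802839 y=1.629115

pitch radius r_p = m·N/2 = 1.045·68/2 = 35.530000
base radius r_b = r_p·cos α = 35.530000·cos 19.913° = 33.405692
roll angle φ = 30.478° = 0.53194145 rad
x = r_b·(cos φ + φ·sin φ) = 33.405692·(0.86182398 + 0.53194145·0.50720748) = 37.802839
y = r_b·(sin φ − φ·cos φ) = 33.405692·(0.50720748 − 0.53194145·0.86182398) = 1.629115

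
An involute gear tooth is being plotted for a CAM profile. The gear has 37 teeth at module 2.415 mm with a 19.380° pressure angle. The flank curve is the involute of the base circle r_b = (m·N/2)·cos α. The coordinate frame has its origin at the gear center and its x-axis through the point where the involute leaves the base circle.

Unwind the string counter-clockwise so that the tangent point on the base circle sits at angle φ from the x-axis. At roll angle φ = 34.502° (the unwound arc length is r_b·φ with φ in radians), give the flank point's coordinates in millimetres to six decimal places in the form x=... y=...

x=49.108468 y=2.957805

pitch radius r_p = m·N/2 = 2.415·37/2 = 44.677500
base radius r_b = r_p·cos α = 44.677500·cos 19.380° = 42.146008
roll angle φ = 34.502° = 0.60217350 rad
x = r_b·(cos φ + φ·sin φ) = 42.146008·(0.82410642 + 0.60217350·0.56643500) = 49.108468
y = r_b·(sin φ − φ·cos φ) = 42.146008·(0.56643500 − 0.60217350·0.82410642) = 2.957805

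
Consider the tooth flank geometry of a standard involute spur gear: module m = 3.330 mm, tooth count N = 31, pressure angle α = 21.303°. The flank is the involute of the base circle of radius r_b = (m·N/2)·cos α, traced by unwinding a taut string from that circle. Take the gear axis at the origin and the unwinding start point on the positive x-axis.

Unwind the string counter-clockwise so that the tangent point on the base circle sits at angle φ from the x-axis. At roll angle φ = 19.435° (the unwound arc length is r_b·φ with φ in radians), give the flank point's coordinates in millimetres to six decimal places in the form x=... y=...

x=50.775704 y=0.618441

pitch radius r_p = m·N/2 = 3.330·31/2 = 51.615000
base radius r_b = r_p·cos α = 51.615000·cos 21.303° = 48.088261
roll angle φ = 19.435° = 0.33920474 rad
x = r_b·(cos φ + φ·sin φ) = 48.088261·(0.94301958 + 0.33920474·0.33273725) = 50.775704
y = r_b·(sin φ − φ·cos φ) = 48.088261·(0.33273725 − 0.33920474·0.94301958) = 0.618441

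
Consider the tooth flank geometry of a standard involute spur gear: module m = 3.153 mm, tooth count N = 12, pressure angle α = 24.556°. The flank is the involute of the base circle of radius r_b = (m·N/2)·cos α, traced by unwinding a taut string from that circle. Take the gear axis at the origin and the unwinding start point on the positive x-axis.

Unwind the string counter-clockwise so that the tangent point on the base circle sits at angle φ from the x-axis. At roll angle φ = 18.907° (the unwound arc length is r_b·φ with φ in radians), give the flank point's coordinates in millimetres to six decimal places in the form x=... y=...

x=18.118480 y=0.203867

pitch radius r_p = m·N/2 = 3.153·12/2 = 18.918000
base radius r_b = r_p·cos α = 18.918000·cos 24.556° = 17.206971
roll angle φ = 18.907° = 0.32998940 rad
x = r_b·(cos φ + φ·sin φ) = 17.206971·(0.94604578 + 0.32998940·0.32403300) = 18.118480
y = r_b·(sin φ − φ·cos φ) = 17.206971·(0.32403300 − 0.32998940·0.94604578) = 0.203867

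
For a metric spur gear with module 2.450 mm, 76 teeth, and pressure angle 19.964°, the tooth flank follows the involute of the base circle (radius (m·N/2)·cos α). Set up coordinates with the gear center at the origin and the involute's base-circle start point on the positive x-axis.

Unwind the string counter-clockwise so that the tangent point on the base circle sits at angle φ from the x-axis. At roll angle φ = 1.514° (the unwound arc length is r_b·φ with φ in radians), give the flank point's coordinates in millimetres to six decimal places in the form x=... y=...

x=87.535917 y=0.000538

pitch radius r_p = m·N/2 = 2.450·76/2 = 93.100000
base radius r_b = r_p·cos α = 93.100000·cos 19.964° = 87.505373
roll angle φ = 1.514° = 0.02642428 rad
x = r_b·(cos φ + φ·sin φ) = 87.505373·(0.99965090 + 0.02642428·0.02642121) = 87.535917
y = r_b·(sin φ − φ·cos φ) = 87.505373·(0.02642121 − 0.02642428·0.99965090) = 0.000538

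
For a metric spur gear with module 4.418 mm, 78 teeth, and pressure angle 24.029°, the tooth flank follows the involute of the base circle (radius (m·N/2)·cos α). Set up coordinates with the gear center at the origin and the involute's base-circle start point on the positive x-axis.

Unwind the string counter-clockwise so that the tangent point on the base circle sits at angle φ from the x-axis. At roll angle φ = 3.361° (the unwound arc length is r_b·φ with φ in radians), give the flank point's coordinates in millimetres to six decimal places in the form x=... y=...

pitch radius r_p = m·N/2 = 4.418·78/2 = 172.302000
base radius r_b = r_p·cos α = 172.302000·cos 24.029° = 157.370218
roll angle φ = 3.361° = 0.05866052 rad
x = r_b·(cos φ + φ·sin φ) = 157.370218·(0.99827997 + 0.05866052·0.05862688) = 157.640745
y = r_b·(sin φ − φ·cos φ) = 157.370218·(0.05862688 − 0.05866052·0.99827997) = 0.010585

x=157.640745 y=0.010585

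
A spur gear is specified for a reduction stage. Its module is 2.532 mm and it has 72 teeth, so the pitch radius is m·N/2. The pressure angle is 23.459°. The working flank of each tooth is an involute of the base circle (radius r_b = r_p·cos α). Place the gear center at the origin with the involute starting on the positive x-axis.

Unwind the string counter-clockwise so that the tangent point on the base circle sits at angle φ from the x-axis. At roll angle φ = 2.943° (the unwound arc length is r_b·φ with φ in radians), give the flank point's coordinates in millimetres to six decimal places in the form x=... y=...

pitch radius r_p = m·N/2 = 2.532·72/2 = 91.152000
base radius r_b = r_p·cos α = 91.152000·cos 23.459° = 83.617848
roll angle φ = 2.943° = 0.05136504 rad
x = r_b·(cos φ + φ·sin φ) = 83.617848·(0.99868111 + 0.05136504·0.05134246) = 83.728082
y = r_b·(sin φ − φ·cos φ) = 83.617848·(0.05134246 − 0.05136504·0.99868111) = 0.003776

x=83.728082 y=0.003776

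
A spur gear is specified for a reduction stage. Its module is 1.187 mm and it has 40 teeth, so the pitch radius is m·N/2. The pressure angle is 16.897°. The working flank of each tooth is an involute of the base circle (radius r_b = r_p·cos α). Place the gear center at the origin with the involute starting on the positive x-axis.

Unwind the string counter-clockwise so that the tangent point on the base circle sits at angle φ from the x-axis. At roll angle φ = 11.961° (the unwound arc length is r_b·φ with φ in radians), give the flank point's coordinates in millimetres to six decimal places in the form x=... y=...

pitch radius r_p = m·N/2 = 1.187·40/2 = 23.740000
base radius r_b = r_p·cos α = 23.740000·cos 16.897° = 22.715116
roll angle φ = 11.961° = 0.20875883 rad
x = r_b·(cos φ + φ·sin φ) = 22.715116·(0.97828890 + 0.20875883·0.20724584) = 23.204701
y = r_b·(sin φ − φ·cos φ) = 22.715116·(0.20724584 − 0.20875883·0.97828890) = 0.068586

x=23.204701 y=0.068586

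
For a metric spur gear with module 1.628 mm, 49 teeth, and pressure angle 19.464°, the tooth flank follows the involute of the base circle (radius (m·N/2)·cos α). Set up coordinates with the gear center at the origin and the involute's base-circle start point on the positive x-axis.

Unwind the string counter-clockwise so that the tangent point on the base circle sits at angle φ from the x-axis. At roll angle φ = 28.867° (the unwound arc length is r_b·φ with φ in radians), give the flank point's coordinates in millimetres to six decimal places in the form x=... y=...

x=42.080910 y=1.562842

pitch radius r_p = m·N/2 = 1.628·49/2 = 39.886000
base radius r_b = r_p·cos α = 39.886000·cos 19.464° = 37.606557
roll angle φ = 28.867° = 0.50382420 rad
x = r_b·(cos φ + φ·sin φ) = 37.606557·(0.87574273 + 0.50382420·0.48277807) = 42.080910
y = r_b·(sin φ − φ·cos φ) = 37.606557·(0.48277807 − 0.50382420·0.87574273) = 1.562842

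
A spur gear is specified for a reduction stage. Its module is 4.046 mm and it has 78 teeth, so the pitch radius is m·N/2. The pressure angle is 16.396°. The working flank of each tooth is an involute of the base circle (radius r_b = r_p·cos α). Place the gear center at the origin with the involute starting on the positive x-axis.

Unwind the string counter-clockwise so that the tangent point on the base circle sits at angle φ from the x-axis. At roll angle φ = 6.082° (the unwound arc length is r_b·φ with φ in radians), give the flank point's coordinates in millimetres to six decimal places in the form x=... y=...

x=152.227558 y=0.060287

pitch radius r_p = m·N/2 = 4.046·78/2 = 157.794000
base radius r_b = r_p·cos α = 157.794000·cos 16.396° = 151.377099
roll angle φ = 6.082° = 0.10615093 rad
x = r_b·(cos φ + φ·sin φ) = 151.377099·(0.99437128 + 0.10615093·0.10595169) = 152.227558
y = r_b·(sin φ − φ·cos φ) = 151.377099·(0.10595169 − 0.10615093·0.99437128) = 0.060287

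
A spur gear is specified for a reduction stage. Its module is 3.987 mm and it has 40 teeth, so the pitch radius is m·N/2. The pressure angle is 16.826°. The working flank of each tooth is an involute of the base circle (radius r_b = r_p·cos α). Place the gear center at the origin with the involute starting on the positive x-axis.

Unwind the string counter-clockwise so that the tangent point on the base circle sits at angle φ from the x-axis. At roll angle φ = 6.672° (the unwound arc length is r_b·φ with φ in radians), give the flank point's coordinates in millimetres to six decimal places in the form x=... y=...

pitch radius r_p = m·N/2 = 3.987·40/2 = 79.740000
base radius r_b = r_p·cos α = 79.740000·cos 16.826° = 76.326190
roll angle φ = 6.672° = 0.11644837 rad
x = r_b·(cos φ + φ·sin φ) = 76.326190·(0.99322755 + 0.11644837·0.11618537) = 76.841937
y = r_b·(sin φ − φ·cos φ) = 76.326190·(0.11618537 − 0.11644837·0.99322755) = 0.040120

x=76.841937 y=0.040120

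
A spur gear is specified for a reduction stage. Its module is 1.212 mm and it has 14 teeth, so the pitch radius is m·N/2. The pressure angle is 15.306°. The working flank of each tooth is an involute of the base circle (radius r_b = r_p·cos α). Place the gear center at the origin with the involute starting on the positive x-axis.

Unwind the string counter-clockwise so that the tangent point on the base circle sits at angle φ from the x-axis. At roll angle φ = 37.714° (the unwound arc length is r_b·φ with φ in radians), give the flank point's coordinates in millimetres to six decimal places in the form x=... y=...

pitch radius r_p = m·N/2 = 1.212·14/2 = 8.484000
base radius r_b = r_p·cos α = 8.484000·cos 15.306° = 8.183071
roll angle φ = 37.714° = 0.65823347 rad
x = r_b·(cos φ + φ·sin φ) = 8.183071·(0.79107409 + 0.65823347·0.61172035) = 9.768368
y = r_b·(sin φ − φ·cos φ) = 8.183071·(0.61172035 − 0.65823347·0.79107409) = 0.744732

x=9.768368 y=0.744732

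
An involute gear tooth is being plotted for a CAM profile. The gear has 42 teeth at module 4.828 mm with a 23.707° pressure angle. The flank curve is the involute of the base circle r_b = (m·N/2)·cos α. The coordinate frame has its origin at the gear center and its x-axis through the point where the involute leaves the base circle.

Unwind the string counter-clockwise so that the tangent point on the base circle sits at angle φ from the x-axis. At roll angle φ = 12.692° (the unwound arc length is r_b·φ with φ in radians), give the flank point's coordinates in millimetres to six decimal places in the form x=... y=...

pitch radius r_p = m·N/2 = 4.828·42/2 = 101.388000
base radius r_b = r_p·cos α = 101.388000·cos 23.707° = 92.832219
roll angle φ = 12.692° = 0.22151719 rad
x = r_b·(cos φ + φ·sin φ) = 92.832219·(0.97556523 + 0.22151719·0.21970999) = 95.081987
y = r_b·(sin φ − φ·cos φ) = 92.832219·(0.21970999 − 0.22151719·0.97556523) = 0.334709

x=95.081987 y=0.334709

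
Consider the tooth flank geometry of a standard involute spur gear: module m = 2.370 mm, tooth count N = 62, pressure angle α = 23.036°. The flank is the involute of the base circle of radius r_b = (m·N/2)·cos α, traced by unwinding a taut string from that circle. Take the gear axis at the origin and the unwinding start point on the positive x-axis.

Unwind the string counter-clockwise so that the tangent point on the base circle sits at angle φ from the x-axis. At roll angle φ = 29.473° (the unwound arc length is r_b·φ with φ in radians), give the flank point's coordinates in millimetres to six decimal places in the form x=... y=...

pitch radius r_p = m·N/2 = 2.370·62/2 = 73.470000
base radius r_b = r_p·cos α = 73.470000·cos 23.036° = 67.611441
roll angle φ = 29.473° = 0.51440089 rad
x = r_b·(cos φ + φ·sin φ) = 67.611441·(0.87058765 + 0.51440089·0.49201336) = 75.973608
y = r_b·(sin φ − φ·cos φ) = 67.611441·(0.49201336 − 0.51440089·0.87058765) = 2.987229

x=75.973608 y=2.987229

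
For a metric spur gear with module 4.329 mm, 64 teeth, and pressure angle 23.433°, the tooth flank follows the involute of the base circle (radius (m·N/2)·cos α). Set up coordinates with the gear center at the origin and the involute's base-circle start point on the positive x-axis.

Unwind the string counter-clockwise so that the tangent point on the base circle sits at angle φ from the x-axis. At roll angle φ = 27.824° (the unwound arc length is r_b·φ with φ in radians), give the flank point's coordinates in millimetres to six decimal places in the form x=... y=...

pitch radius r_p = m·N/2 = 4.329·64/2 = 138.528000
base radius r_b = r_p·cos α = 138.528000·cos 23.433° = 127.103005
roll angle φ = 27.824° = 0.48562041 rad
x = r_b·(cos φ + φ·sin φ) = 127.103005·(0.88438554 + 0.48562041·0.46675713) = 141.218089
y = r_b·(sin φ − φ·cos φ) = 127.103005·(0.46675713 − 0.48562041·0.88438554) = 4.738586

x=141.218089 y=4.738586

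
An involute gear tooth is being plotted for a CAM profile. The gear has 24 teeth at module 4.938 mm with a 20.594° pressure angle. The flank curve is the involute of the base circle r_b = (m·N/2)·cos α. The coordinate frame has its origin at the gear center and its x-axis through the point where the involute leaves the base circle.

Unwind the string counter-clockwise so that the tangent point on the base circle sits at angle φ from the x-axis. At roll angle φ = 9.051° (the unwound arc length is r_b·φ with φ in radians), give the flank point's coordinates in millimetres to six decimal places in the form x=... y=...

x=56.157118 y=0.072706

pitch radius r_p = m·N/2 = 4.938·24/2 = 59.256000
base radius r_b = r_p·cos α = 59.256000·cos 20.594° = 55.469327
roll angle φ = 9.051° = 0.15796975 rad
x = r_b·(cos φ + φ·sin φ) = 55.469327·(0.98754870 + 0.15796975·0.15731356) = 56.157118
y = r_b·(sin φ − φ·cos φ) = 55.469327·(0.15731356 − 0.15796975·0.98754870) = 0.072706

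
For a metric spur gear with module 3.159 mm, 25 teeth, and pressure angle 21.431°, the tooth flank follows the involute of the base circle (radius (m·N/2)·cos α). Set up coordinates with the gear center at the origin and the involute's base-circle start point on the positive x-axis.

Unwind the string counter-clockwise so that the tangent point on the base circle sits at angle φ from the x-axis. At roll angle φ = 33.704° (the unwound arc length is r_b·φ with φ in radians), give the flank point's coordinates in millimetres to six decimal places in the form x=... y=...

pitch radius r_p = m·N/2 = 3.159·25/2 = 39.487500
base radius r_b = r_p·cos α = 39.487500·cos 21.431° = 36.757266
roll angle φ = 33.704° = 0.58824577 rad
x = r_b·(cos φ + φ·sin φ) = 36.757266·(0.83191538 + 0.58824577·0.55490251) = 42.577207
y = r_b·(sin φ − φ·cos φ) = 36.757266·(0.55490251 − 0.58824577·0.83191538) = 2.408770

x=42.577207 y=2.408770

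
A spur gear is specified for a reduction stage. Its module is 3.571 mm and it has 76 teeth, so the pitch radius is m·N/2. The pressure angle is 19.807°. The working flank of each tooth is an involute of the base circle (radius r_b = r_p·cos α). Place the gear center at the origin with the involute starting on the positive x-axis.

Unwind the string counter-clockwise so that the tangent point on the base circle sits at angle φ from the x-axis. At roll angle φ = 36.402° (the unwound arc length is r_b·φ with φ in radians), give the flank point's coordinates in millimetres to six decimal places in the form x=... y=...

pitch radius r_p = m·N/2 = 3.571·76/2 = 135.698000
base radius r_b = r_p·cos α = 135.698000·cos 19.807° = 127.670022
roll angle φ = 36.402° = 0.63533475 rad
x = r_b·(cos φ + φ·sin φ) = 127.670022·(0.80487308 + 0.63533475·0.59344698) = 150.894549
y = r_b·(sin φ − φ·cos φ) = 127.670022·(0.59344698 − 0.63533475·0.80487308) = 10.479556

x=150.894549 y=10.479556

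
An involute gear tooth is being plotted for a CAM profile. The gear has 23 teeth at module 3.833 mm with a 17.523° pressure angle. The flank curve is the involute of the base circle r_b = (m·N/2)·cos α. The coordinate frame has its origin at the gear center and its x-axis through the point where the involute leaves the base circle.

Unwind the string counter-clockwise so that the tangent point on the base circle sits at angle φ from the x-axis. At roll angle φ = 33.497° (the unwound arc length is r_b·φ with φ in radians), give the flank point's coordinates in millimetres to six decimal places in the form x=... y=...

x=48.615301 y=2.705282

pitch radius r_p = m·N/2 = 3.833·23/2 = 44.079500
base radius r_b = r_p·cos α = 44.079500·cos 17.523° = 42.034042
roll angle φ = 33.497° = 0.58463294 rad
x = r_b·(cos φ + φ·sin φ) = 42.034042·(0.83391472 + 0.58463294·0.55189332) = 48.615301
y = r_b·(sin φ − φ·cos φ) = 42.034042·(0.55189332 − 0.58463294·0.83391472) = 2.705282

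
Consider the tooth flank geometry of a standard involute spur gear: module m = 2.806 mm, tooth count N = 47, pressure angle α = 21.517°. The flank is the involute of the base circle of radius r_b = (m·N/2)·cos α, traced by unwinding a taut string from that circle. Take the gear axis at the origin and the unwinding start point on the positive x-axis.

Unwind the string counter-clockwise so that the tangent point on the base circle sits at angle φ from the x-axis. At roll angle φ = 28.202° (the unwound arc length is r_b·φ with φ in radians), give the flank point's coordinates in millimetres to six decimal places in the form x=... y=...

x=68.332741 y=2.379987

pitch radius r_p = m·N/2 = 2.806·47/2 = 65.941000
base radius r_b = r_p·cos α = 65.941000·cos 21.517° = 61.345492
roll angle φ = 28.202° = 0.49221776 rad
x = r_b·(cos φ + φ·sin φ) = 61.345492·(0.88128696 + 0.49221776·0.47258153) = 68.332741
y = r_b·(sin φ − φ·cos φ) = 61.345492·(0.47258153 − 0.49221776·0.88128696) = 2.379987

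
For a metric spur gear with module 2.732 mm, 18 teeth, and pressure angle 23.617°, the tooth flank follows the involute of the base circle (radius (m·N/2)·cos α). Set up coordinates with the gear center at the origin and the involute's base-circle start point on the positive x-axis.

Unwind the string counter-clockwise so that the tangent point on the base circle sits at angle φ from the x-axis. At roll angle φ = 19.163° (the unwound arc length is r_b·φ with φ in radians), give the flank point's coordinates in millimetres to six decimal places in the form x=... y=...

pitch radius r_p = m·N/2 = 2.732·18/2 = 24.588000
base radius r_b = r_p·cos α = 24.588000·cos 23.617° = 22.528605
roll angle φ = 19.163° = 0.33445744 rad
x = r_b·(cos φ + φ·sin φ) = 22.528605·(0.94458855 + 0.33445744·0.32825673) = 23.753631
y = r_b·(sin φ − φ·cos φ) = 22.528605·(0.32825673 − 0.33445744·0.94458855) = 0.277824

x=23.753631 y=0.277824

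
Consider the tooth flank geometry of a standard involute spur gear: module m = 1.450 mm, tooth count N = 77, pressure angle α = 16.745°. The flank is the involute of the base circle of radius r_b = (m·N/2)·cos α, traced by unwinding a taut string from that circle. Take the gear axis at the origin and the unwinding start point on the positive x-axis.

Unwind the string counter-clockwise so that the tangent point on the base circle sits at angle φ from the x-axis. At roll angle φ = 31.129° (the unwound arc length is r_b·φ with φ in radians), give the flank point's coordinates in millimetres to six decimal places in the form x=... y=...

pitch radius r_p = m·N/2 = 1.450·77/2 = 55.825000
base radius r_b = r_p·cos α = 55.825000·cos 16.745° = 53.457825
roll angle φ = 31.129° = 0.54330354 rad
x = r_b·(cos φ + φ·sin φ) = 53.457825·(0.85600553 + 0.54330354·0.51696666) = 60.774884
y = r_b·(sin φ − φ·cos φ) = 53.457825·(0.51696666 − 0.54330354·0.85600553) = 2.774238

x=60.774884 y=2.774238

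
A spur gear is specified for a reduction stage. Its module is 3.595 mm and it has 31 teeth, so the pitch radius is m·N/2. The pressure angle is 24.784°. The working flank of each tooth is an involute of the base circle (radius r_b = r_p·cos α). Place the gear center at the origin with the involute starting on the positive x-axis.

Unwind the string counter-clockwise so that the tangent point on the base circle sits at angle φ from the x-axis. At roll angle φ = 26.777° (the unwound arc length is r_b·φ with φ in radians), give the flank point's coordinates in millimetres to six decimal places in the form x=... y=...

pitch radius r_p = m·N/2 = 3.595·31/2 = 55.722500
base radius r_b = r_p·cos α = 55.722500·cos 24.784° = 50.590156
roll angle φ = 26.777° = 0.46734681 rad
x = r_b·(cos φ + φ·sin φ) = 50.590156·(0.89276674 + 0.46734681·0.45051920) = 55.816900
y = r_b·(sin φ − φ·cos φ) = 50.590156·(0.45051920 − 0.46734681·0.89276674) = 1.684020

x=55.816900 y=1.684020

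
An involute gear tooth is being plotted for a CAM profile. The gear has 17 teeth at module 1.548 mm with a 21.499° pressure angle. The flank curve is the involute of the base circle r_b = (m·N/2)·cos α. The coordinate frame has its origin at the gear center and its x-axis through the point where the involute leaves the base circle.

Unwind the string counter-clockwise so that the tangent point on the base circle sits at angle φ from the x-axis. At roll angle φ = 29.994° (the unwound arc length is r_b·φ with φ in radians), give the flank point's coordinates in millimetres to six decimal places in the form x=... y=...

x=13.806835 y=0.569556

pitch radius r_p = m·N/2 = 1.548·17/2 = 13.158000
base radius r_b = r_p·cos α = 13.158000·cos 21.499° = 12.242519
roll angle φ = 29.994° = 0.52349406 rad
x = r_b·(cos φ + φ·sin φ) = 12.242519·(0.86607776 + 0.52349406·0.49990931) = 13.806835
y = r_b·(sin φ − φ·cos φ) = 12.242519·(0.49990931 − 0.52349406·0.86607776) = 0.569556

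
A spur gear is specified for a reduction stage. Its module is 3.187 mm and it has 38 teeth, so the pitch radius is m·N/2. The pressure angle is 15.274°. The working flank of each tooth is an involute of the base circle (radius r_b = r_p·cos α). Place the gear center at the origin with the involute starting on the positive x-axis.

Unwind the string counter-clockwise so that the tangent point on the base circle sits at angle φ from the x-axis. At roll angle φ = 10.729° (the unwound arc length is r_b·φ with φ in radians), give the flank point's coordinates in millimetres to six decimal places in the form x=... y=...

pitch radius r_p = m·N/2 = 3.187·38/2 = 60.553000
base radius r_b = r_p·cos α = 60.553000·cos 15.274° = 58.414090
roll angle φ = 10.729° = 0.18725638 rad
x = r_b·(cos φ + φ·sin φ) = 58.414090·(0.98251870 + 0.18725638·0.18616394) = 59.429273
y = r_b·(sin φ − φ·cos φ) = 58.414090·(0.18616394 − 0.18725638·0.98251870) = 0.127404

x=59.429273 y=0.127404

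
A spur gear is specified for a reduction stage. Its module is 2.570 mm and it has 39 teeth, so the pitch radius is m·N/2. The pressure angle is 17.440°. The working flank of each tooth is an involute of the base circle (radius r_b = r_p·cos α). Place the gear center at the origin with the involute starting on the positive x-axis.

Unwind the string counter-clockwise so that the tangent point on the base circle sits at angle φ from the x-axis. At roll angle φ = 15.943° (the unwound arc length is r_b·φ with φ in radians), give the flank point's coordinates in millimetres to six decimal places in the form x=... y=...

pitch radius r_p = m·N/2 = 2.570·39/2 = 50.115000
base radius r_b = r_p·cos α = 50.115000·cos 17.440° = 47.811280
roll angle φ = 15.943° = 0.27825784 rad
x = r_b·(cos φ + φ·sin φ) = 47.811280·(0.96153543 + 0.27825784·0.27468092) = 49.626557
y = r_b·(sin φ − φ·cos φ) = 47.811280·(0.27468092 − 0.27825784·0.96153543) = 0.340710

x=49.626557 y=0.340710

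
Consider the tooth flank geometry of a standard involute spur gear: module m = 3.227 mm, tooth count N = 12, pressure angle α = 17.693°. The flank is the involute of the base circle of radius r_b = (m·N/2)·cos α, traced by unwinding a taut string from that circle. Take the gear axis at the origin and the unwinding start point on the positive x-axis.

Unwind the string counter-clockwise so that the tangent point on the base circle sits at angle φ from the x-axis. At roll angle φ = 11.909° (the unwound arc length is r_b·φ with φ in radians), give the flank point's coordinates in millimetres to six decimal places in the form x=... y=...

x=18.840314 y=0.054975

pitch radius r_p = m·N/2 = 3.227·12/2 = 19.362000
base radius r_b = r_p·cos α = 19.362000·cos 17.693° = 18.446151
roll angle φ = 11.909° = 0.20785126 rad
x = r_b·(cos φ + φ·sin φ) = 18.446151·(0.97847658 + 0.20785126·0.20635789) = 18.840314
y = r_b·(sin φ − φ·cos φ) = 18.446151·(0.20635789 − 0.20785126·0.97847658) = 0.054975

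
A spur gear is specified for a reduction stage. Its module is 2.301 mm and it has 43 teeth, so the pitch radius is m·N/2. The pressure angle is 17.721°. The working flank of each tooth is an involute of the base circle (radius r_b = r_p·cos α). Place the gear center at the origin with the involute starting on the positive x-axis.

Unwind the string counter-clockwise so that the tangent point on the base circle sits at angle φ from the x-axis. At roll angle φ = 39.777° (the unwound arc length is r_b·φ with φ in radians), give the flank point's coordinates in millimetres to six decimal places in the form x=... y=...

x=57.148111 y=5.006935

pitch radius r_p = m·N/2 = 2.301·43/2 = 49.471500
base radius r_b = r_p·cos α = 49.471500·cos 17.721° = 47.124077
roll angle φ = 39.777° = 0.69423962 rad
x = r_b·(cos φ + φ·sin φ) = 47.124077·(0.76854042 + 0.69423962·0.63980124) = 57.148111
y = r_b·(sin φ − φ·cos φ) = 47.124077·(0.63980124 − 0.69423962·0.76854042) = 5.006935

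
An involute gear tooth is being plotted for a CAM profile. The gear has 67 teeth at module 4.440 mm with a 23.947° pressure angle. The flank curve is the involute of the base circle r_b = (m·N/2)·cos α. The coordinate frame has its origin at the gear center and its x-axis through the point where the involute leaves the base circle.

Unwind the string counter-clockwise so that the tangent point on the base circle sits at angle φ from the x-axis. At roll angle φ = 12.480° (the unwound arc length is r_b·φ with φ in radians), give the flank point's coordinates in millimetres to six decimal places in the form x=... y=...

pitch radius r_p = m·N/2 = 4.440·67/2 = 148.740000
base radius r_b = r_p·cos α = 148.740000·cos 23.947° = 135.936655
roll angle φ = 12.480° = 0.21781709 rad
x = r_b·(cos φ + φ·sin φ) = 135.936655·(0.97637150 + 0.21781709·0.21609881) = 139.123216
y = r_b·(sin φ − φ·cos φ) = 135.936655·(0.21609881 − 0.21781709·0.97637150) = 0.466047

x=139.123216 y=0.466047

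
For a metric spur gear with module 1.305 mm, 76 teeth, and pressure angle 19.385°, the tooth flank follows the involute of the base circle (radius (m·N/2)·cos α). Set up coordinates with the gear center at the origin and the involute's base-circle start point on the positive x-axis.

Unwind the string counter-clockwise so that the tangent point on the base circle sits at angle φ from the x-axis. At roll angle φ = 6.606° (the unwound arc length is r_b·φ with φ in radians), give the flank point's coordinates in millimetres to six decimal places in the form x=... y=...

pitch radius r_p = m·N/2 = 1.305·76/2 = 49.590000
base radius r_b = r_p·cos α = 49.590000·cos 19.385° = 46.778722
roll angle φ = 6.606° = 0.11529645 rad
x = r_b·(cos φ + φ·sin φ) = 46.778722·(0.99336072 + 0.11529645·0.11504118) = 47.088611
y = r_b·(sin φ − φ·cos φ) = 46.778722·(0.11504118 − 0.11529645·0.99336072) = 0.023867

x=47.088611 y=0.023867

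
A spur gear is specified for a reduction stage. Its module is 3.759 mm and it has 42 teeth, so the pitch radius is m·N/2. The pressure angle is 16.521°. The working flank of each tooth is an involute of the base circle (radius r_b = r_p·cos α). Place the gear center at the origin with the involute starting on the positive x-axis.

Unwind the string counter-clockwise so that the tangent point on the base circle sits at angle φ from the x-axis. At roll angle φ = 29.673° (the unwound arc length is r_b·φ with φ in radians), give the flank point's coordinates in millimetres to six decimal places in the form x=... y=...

pitch radius r_p = m·N/2 = 3.759·42/2 = 78.939000
base radius r_b = r_p·cos α = 78.939000·cos 16.521° = 75.680049
roll angle φ = 29.673° = 0.51789155 rad
x = r_b·(cos φ + φ·sin φ) = 75.680049·(0.86886490 + 0.51789155·0.49504928) = 85.158728
y = r_b·(sin φ − φ·cos φ) = 75.680049·(0.49504928 − 0.51789155·0.86886490) = 3.411013

x=85.158728 y=3.411013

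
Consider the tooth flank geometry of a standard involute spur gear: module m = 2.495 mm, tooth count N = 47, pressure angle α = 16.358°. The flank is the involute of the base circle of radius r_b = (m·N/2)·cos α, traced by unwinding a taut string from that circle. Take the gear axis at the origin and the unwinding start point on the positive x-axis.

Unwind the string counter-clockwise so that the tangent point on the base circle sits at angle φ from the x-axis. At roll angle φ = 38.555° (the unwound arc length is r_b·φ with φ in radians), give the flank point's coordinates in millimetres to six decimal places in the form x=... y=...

x=67.590406 y=5.459483

pitch radius r_p = m·N/2 = 2.495·47/2 = 58.632500
base radius r_b = r_p·cos α = 58.632500·cos 16.358° = 56.259096
roll angle φ = 38.555° = 0.67291169 rad
x = r_b·(cos φ + φ·sin φ) = 56.259096·(0.78201023 + 0.67291169·0.62326560) = 67.590406
y = r_b·(sin φ − φ·cos φ) = 56.259096·(0.62326560 − 0.67291169·0.78201023) = 5.459483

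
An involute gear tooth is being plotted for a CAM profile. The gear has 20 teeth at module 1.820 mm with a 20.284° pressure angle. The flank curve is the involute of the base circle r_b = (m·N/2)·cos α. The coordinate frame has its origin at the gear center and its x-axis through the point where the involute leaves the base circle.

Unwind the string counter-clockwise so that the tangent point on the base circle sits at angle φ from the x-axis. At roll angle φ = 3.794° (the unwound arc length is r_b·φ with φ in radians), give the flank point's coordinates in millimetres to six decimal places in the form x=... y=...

x=17.108727 y=0.001652

pitch radius r_p = m·N/2 = 1.820·20/2 = 18.200000
base radius r_b = r_p·cos α = 18.200000·cos 20.284° = 17.071341
roll angle φ = 3.794° = 0.06621779 rad
x = r_b·(cos φ + φ·sin φ) = 17.071341·(0.99780840 + 0.06621779·0.06616941) = 17.108727
y = r_b·(sin φ − φ·cos φ) = 17.071341·(0.06616941 − 0.06621779·0.99780840) = 0.001652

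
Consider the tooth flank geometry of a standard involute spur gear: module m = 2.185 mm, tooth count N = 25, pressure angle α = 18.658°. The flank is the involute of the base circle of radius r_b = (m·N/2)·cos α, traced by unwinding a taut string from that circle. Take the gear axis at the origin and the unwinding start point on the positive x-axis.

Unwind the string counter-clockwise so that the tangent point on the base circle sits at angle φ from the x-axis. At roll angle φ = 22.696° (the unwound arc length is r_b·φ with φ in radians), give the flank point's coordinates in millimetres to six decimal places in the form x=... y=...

x=27.828344 y=0.527770

pitch radius r_p = m·N/2 = 2.185·25/2 = 27.312500
base radius r_b = r_p·cos α = 27.312500·cos 18.658° = 25.877093
roll angle φ = 22.696° = 0.39611993 rad
x = r_b·(cos φ + φ·sin φ) = 25.877093·(0.92256503 + 0.39611993·0.38584164) = 27.828344
y = r_b·(sin φ − φ·cos φ) = 25.877093·(0.38584164 − 0.39611993·0.92256503) = 0.527770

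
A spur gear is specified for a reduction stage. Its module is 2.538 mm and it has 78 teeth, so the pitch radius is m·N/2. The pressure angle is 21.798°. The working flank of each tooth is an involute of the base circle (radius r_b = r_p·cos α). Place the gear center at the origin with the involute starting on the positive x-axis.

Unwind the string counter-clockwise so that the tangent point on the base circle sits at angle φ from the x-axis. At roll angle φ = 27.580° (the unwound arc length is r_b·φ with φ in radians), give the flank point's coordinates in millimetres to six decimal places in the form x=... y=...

pitch radius r_p = m·N/2 = 2.538·78/2 = 98.982000
base radius r_b = r_p·cos α = 98.982000·cos 21.798° = 91.904667
roll angle φ = 27.580° = 0.48136181 rad
x = r_b·(cos φ + φ·sin φ) = 91.904667·(0.88636525 + 0.48136181·0.46298666) = 101.943354
y = r_b·(sin φ − φ·cos φ) = 91.904667·(0.46298666 − 0.48136181·0.88636525) = 3.338371

x=101.943354 y=3.338371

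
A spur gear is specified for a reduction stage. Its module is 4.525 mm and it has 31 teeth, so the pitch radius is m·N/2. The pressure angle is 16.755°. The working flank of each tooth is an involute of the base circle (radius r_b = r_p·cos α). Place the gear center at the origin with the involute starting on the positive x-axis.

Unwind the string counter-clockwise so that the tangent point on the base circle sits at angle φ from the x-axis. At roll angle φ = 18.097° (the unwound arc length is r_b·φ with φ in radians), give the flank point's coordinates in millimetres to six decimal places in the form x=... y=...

pitch radius r_p = m·N/2 = 4.525·31/2 = 70.137500
base radius r_b = r_p·cos α = 70.137500·cos 16.755° = 67.159897
roll angle φ = 18.097° = 0.31585223 rad
x = r_b·(cos φ + φ·sin φ) = 67.159897·(0.95053200 + 0.31585223·0.31062666) = 70.426831
y = r_b·(sin φ − φ·cos φ) = 67.159897·(0.31062666 − 0.31585223·0.95053200) = 0.698396

x=70.426831 y=0.698396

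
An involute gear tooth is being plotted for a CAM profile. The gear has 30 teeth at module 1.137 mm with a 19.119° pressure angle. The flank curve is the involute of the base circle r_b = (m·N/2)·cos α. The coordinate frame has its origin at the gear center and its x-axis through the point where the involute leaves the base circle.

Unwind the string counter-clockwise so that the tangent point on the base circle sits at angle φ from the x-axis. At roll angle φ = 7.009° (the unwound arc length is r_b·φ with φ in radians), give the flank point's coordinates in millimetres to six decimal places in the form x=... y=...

x=16.234374 y=0.009818

pitch radius r_p = m·N/2 = 1.137·30/2 = 17.055000
base radius r_b = r_p·cos α = 17.055000·cos 19.119° = 16.114252
roll angle φ = 7.009° = 0.12233013 rad
x = r_b·(cos φ + φ·sin φ) = 16.114252·(0.99252700 + 0.12233013·0.12202525) = 16.234374
y = r_b·(sin φ − φ·cos φ) = 16.114252·(0.12202525 − 0.12233013·0.99252700) = 0.009818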